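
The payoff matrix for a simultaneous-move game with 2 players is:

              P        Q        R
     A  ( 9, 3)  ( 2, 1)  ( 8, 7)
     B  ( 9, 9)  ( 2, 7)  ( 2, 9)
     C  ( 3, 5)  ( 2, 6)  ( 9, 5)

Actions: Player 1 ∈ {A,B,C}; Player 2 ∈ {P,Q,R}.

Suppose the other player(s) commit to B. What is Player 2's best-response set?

u_2(P vs B) = 9
u_2(Q vs B) = 7
u_2(R vs B) = 9
max payoff 9 at {P,R}

P2 best: {P,R}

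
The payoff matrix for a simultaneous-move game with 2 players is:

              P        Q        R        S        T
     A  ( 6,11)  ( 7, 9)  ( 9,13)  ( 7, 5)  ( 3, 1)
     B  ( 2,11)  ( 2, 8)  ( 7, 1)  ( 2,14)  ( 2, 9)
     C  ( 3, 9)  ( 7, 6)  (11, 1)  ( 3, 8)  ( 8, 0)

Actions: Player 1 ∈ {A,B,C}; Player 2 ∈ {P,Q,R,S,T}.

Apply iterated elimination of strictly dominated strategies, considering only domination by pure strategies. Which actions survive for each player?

Survivors P1:{A,C} P2:{P,R}

P1 drop B (A beats it: P:6>2 Q:7>2 R:9>7 S:7>2 T:3>2)
P2 drop Q (P beats it: A:11>9 C:9>6)
P2 drop S (P beats it: A:11>5 C:9>8)
P2 drop T (P beats it: A:11>1 C:9>0)
P1→{A,C} P2→{P,R}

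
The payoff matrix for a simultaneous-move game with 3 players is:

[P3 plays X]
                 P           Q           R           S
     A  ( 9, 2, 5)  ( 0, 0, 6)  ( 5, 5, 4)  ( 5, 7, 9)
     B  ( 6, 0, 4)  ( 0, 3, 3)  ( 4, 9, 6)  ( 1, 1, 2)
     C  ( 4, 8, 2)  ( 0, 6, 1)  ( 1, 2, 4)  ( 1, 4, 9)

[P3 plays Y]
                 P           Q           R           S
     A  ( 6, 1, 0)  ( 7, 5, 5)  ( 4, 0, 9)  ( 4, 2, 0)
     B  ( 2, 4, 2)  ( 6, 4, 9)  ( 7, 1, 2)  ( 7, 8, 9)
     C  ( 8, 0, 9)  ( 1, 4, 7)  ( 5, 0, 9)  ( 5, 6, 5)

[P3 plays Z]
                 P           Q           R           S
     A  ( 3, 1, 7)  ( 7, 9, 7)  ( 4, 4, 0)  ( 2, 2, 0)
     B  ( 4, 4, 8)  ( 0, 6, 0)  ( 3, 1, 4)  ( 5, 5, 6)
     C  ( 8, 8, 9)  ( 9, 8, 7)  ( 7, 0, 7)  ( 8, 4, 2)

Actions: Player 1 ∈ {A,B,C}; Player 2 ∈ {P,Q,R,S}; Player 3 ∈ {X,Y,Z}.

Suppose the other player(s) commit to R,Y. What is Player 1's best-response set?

argmax u_1 = {B}

u_1(A vs R,Y) = 4
u_1(B vs R,Y) = 7
u_1(C vs R,Y) = 5
max payoff 7 at {B}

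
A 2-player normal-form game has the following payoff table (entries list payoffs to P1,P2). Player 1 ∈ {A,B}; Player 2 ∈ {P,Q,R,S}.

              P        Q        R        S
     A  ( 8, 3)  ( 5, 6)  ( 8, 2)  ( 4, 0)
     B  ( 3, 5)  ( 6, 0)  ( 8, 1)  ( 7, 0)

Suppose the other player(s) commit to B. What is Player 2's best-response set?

P2 best: {P}

u_2(P vs B) = 5
u_2(Q vs B) = 0
u_2(R vs B) = 1
u_2(S vs B) = 0
max payoff 5 at {P}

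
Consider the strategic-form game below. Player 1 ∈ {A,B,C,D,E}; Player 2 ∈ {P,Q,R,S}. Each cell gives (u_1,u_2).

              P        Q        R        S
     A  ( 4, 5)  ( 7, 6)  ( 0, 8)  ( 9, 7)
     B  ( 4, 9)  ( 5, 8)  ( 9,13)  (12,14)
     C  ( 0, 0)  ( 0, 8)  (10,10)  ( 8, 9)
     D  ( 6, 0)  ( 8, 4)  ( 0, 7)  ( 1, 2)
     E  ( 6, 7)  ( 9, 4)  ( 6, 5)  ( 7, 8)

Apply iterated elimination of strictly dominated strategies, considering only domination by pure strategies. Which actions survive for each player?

P2 drop P (S beats it: A:7>5 B:14>9 C:9>0 D:2>0 E:8>7)
P1 drop D (E beats it: Q:9>8 R:6>0 S:7>1)
P2 drop Q (R beats it: A:8>6 B:13>8 C:10>8 E:5>4)
P1 drop A (B beats it: R:9>0 S:12>9)
P1 drop E (B beats it: R:9>6 S:12>7)
P1→{B,C} P2→{R,S}

IESDS → P1:{B,C} P2:{R,S}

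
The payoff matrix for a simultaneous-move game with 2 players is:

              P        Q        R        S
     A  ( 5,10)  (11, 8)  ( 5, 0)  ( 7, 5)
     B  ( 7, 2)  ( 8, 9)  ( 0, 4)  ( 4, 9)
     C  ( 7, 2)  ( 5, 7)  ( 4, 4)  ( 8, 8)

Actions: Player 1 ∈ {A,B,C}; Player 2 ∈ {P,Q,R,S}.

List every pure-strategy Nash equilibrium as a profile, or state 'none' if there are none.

NE set: (C,S)

(A,P): not NE [P1→C gives 7>5]
(A,Q): not NE [P2→P gives 10>8]
(A,R): not NE [P2→P gives 10>0]
(A,S): not NE [P1→C gives 8>7; P2→P gives 10>5]
(B,P): not NE [P2→S gives 9>2]
(B,Q): not NE [P1→A gives 11>8]
(B,R): not NE [P1→A gives 5>0; P2→S gives 9>4]
(B,S): not NE [P1→C gives 8>4]
(C,P): not NE [P2→S gives 8>2]
(C,Q): not NE [P1→A gives 11>5; P2→S gives 8>7]
(C,R): not NE [P1→A gives 5>4; P2→S gives 8>4]
(C,S): NE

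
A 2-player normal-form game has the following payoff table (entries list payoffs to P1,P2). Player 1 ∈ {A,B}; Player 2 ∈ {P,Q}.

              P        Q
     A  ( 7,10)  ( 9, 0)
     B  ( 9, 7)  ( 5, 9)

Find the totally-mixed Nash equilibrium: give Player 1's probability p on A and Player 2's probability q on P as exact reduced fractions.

P1 mixes 1/6 on A; P2 mixes 2/3 on P

P1 indiff ⇒ q·7+(1-q)·9 = q·9+(1-q)·5 ⇒ q(-2) = (1-q)(-4) ⇒ q = 2/3
P2 indiff ⇒ p·10+(1-p)·7 = p·0+(1-p)·9 ⇒ p(10) = (1-p)(2) ⇒ p = 1/6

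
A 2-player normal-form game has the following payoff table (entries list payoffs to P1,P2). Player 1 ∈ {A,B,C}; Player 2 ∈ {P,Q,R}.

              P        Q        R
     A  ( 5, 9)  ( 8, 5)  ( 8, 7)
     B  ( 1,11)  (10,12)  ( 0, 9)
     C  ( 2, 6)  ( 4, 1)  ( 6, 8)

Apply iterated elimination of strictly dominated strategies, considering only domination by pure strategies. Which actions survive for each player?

Survivors P1:{A,B} P2:{P,Q}

P1 drop C (A beats it: P:5>2 Q:8>4 R:8>6)
P2 drop R (P beats it: A:9>7 B:11>9)
P1→{A,B} P2→{P,Q}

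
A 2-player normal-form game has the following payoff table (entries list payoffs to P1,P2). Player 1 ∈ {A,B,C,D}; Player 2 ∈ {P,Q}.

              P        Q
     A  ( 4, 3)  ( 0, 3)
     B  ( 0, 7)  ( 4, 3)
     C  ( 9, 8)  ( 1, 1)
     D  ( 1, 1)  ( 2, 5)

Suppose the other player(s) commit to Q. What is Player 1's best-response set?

P1 best: {B}

u_1(A vs Q) = 0
u_1(B vs Q) = 4
u_1(C vs Q) = 1
u_1(D vs Q) = 2
max payoff 4 at {B}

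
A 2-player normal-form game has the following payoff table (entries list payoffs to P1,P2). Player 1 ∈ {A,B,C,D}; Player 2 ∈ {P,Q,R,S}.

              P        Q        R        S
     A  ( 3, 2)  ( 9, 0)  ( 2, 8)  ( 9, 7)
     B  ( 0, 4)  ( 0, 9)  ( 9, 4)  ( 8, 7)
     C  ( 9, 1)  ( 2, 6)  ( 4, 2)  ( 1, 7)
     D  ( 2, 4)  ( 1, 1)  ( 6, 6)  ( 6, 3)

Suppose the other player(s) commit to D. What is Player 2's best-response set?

u_2(P vs D) = 4
u_2(Q vs D) = 1
u_2(R vs D) = 6
u_2(S vs D) = 3
max payoff 6 at {R}

P2 best: {R}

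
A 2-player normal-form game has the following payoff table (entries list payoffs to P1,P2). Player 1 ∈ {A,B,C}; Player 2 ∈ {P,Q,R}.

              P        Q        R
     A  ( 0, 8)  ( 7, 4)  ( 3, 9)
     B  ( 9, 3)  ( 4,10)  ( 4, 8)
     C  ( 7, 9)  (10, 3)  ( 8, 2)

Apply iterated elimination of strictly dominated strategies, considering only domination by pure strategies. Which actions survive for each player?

IESDS → P1:{B,C} P2:{P,Q}

P1 drop A (C beats it: P:7>0 Q:10>7 R:8>3)
P2 drop R (Q beats it: B:10>8 C:3>2)
P1→{B,C} P2→{P,Q}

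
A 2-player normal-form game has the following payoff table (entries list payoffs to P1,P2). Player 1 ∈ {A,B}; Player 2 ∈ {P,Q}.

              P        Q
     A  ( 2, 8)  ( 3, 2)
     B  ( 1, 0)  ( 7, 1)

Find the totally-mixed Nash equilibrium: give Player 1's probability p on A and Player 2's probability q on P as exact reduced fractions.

P1 indiff ⇒ q·2+(1-q)·3 = q·1+(1-q)·7 ⇒ q(1) = (1-q)(4) ⇒ q = 4/5
P2 indiff ⇒ p·8+(1-p)·0 = p·2+(1-p)·1 ⇒ p(6) = (1-p)(1) ⇒ p = 1/7

P1 mixes 1/7 on A; P2 mixes 4/5 on P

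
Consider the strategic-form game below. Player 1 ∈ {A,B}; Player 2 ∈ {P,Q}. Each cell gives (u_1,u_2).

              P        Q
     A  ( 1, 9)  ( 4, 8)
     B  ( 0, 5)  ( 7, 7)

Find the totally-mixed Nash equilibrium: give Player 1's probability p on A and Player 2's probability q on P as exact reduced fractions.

P1 indiff ⇒ q·1+(1-q)·4 = q·0+(1-q)·7 ⇒ q(1) = (1-q)(3) ⇒ q = 3/4
P2 indiff ⇒ p·9+(1-p)·5 = p·8+(1-p)·7 ⇒ p(1) = (1-p)(2) ⇒ p = 2/3

(p,q) = (2/3, 3/4)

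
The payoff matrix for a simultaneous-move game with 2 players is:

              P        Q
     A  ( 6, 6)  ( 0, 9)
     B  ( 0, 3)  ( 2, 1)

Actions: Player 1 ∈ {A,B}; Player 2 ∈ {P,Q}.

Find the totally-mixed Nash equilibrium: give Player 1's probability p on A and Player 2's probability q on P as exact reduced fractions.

P1 indiff ⇒ q·6+(1-q)·0 = q·0+(1-q)·2 ⇒ q(6) = (1-q)(2) ⇒ q = 1/4
P2 indiff ⇒ p·6+(1-p)·3 = p·9+(1-p)·1 ⇒ p(-3) = (1-p)(-2) ⇒ p = 2/5

p=2/5, q=1/4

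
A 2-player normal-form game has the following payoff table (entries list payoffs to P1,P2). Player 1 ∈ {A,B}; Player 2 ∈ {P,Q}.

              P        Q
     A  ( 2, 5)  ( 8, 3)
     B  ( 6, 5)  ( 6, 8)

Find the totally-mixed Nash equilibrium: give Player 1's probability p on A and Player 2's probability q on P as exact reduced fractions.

(p,q) = (3/5, 1/3)

P1 indiff ⇒ q·2+(1-q)·8 = q·6+(1-q)·6 ⇒ q(-4) = (1-q)(-2) ⇒ q = 1/3
P2 indiff ⇒ p·5+(1-p)·5 = p·3+(1-p)·8 ⇒ p(2) = (1-p)(3) ⇒ p = 3/5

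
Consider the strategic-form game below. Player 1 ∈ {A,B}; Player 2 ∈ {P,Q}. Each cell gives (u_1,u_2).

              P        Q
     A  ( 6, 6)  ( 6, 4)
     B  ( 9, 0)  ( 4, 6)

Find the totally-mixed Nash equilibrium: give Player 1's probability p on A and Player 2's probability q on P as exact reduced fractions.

P1 indiff ⇒ q·6+(1-q)·6 = q·9+(1-q)·4 ⇒ q(-3) = (1-q)(-2) ⇒ q = 2/5
P2 indiff ⇒ p·6+(1-p)·0 = p·4+(1-p)·6 ⇒ p(2) = (1-p)(6) ⇒ p = 3/4

(p,q) = (3/4, 2/5)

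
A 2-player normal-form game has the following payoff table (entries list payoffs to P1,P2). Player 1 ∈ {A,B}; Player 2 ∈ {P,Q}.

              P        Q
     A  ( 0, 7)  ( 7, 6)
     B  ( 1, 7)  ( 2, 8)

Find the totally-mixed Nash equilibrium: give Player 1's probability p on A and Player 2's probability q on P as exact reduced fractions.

P1 indiff ⇒ q·0+(1-q)·7 = q·1+(1-q)·2 ⇒ q(-1) = (1-q)(-5) ⇒ q = 5/6
P2 indiff ⇒ p·7+(1-p)·7 = p·6+(1-p)·8 ⇒ p(1) = (1-p)(1) ⇒ p = 1/2

p=1/2, q=5/6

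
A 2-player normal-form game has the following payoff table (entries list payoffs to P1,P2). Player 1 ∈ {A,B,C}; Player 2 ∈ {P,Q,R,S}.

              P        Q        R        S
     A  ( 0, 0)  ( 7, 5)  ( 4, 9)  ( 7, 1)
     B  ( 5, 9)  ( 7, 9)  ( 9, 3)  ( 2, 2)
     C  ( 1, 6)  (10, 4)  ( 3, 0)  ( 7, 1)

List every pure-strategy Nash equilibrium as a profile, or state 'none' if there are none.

(A,P): not NE [P1→B gives 5>0; P2→R gives 9>0]
(A,Q): not NE [P1→C gives 10>7; P2→R gives 9>5]
(A,R): not NE [P1→B gives 9>4]
(A,S): not NE [P2→R gives 9>1]
(B,P): NE
(B,Q): not NE [P1→C gives 10>7]
(B,R): not NE [P2→Q gives 9>3]
(B,S): not NE [P1→C gives 7>2; P2→Q gives 9>2]
(C,P): not NE [P1→B gives 5>1]
(C,Q): not NE [P2→P gives 6>4]
(C,R): not NE [P1→B gives 9>3; P2→P gives 6>0]
(C,S): not NE [P2→P gives 6>1]

Nash profiles: (B,P)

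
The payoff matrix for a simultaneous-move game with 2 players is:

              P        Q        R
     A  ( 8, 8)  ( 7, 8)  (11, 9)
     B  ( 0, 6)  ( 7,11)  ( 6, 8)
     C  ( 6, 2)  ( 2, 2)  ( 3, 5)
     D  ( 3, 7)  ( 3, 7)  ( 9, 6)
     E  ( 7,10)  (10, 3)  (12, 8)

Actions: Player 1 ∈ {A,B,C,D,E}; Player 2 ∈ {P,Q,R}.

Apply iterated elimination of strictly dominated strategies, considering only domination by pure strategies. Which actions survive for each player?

P1 drop B (E beats it: P:7>0 Q:10>7 R:12>6)
P1 drop C (A beats it: P:8>6 Q:7>2 R:11>3)
P1 drop D (A beats it: P:8>3 Q:7>3 R:11>9)
P2 drop Q (R beats it: A:9>8 E:8>3)
P1→{A,E} P2→{P,R}

Survivors P1:{A,E} P2:{P,R}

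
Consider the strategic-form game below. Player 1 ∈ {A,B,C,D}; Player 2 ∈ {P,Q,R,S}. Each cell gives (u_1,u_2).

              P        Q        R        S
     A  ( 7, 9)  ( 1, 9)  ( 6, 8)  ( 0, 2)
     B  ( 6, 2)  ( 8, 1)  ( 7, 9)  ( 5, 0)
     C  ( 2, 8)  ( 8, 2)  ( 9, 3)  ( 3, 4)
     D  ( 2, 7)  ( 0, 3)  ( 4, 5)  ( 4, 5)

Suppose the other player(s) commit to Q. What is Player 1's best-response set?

u_1(A vs Q) = 1
u_1(B vs Q) = 8
u_1(C vs Q) = 8
u_1(D vs Q) = 0
max payoff 8 at {B,C}

BR_1 = {B,C}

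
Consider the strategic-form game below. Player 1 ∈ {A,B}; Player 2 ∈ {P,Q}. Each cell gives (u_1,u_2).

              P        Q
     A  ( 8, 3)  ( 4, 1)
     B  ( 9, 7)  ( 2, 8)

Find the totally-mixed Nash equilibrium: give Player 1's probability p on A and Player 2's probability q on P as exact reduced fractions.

P1 mixes 1/3 on A; P2 mixes 2/3 on P

P1 indiff ⇒ q·8+(1-q)·4 = q·9+(1-q)·2 ⇒ q(-1) = (1-q)(-2) ⇒ q = 2/3
P2 indiff ⇒ p·3+(1-p)·7 = p·1+(1-p)·8 ⇒ p(2) = (1-p)(1) ⇒ p = 1/3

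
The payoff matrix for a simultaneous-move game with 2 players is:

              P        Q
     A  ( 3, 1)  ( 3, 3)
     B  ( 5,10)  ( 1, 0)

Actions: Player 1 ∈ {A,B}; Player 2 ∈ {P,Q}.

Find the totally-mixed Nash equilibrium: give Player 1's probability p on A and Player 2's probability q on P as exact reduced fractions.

P1 indiff ⇒ q·3+(1-q)·3 = q·5+(1-q)·1 ⇒ q(-2) = (1-q)(-2) ⇒ q = 1/2
P2 indiff ⇒ p·1+(1-p)·10 = p·3+(1-p)·0 ⇒ p(-2) = (1-p)(-10) ⇒ p = 5/6

P1 mixes 5/6 on A; P2 mixes 1/2 on P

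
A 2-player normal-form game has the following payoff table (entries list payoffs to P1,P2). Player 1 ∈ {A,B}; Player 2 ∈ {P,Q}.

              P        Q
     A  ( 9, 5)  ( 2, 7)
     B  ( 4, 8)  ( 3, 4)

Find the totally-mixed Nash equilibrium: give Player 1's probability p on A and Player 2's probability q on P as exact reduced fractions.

P1 indiff ⇒ q·9+(1-q)·2 = q·4+(1-q)·3 ⇒ q(5) = (1-q)(1) ⇒ q = 1/6
P2 indiff ⇒ p·5+(1-p)·8 = p·7+(1-p)·4 ⇒ p(-2) = (1-p)(-4) ⇒ p = 2/3

(p,q) = (2/3, 1/6)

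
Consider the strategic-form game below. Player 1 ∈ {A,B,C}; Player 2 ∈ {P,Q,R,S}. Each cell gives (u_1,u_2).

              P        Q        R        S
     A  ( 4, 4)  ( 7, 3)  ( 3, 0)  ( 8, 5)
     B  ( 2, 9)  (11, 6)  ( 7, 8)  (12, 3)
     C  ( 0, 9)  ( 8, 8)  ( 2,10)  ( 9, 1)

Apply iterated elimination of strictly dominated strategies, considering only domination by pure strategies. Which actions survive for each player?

IESDS → P1:{A,B} P2:{P,S}

P1 drop C (B beats it: P:2>0 Q:11>8 R:7>2 S:12>9)
P2 drop Q (P beats it: A:4>3 B:9>6)
P2 drop R (P beats it: A:4>0 B:9>8)
P1→{A,B} P2→{P,S}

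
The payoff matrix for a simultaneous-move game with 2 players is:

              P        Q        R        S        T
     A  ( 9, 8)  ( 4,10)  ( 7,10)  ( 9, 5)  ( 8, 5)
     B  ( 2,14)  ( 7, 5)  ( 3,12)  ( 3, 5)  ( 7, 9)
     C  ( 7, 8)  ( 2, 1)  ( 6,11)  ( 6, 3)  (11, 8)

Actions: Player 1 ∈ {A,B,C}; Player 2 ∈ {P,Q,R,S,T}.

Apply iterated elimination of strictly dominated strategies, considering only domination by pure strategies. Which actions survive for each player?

IESDS → P1:{A,B} P2:{P,Q,R}

P2 drop S (P beats it: A:8>5 B:14>5 C:8>3)
P2 drop T (R beats it: A:10>5 B:12>9 C:11>8)
P1 drop C (A beats it: P:9>7 Q:4>2 R:7>6)
P1→{A,B} P2→{P,Q,R}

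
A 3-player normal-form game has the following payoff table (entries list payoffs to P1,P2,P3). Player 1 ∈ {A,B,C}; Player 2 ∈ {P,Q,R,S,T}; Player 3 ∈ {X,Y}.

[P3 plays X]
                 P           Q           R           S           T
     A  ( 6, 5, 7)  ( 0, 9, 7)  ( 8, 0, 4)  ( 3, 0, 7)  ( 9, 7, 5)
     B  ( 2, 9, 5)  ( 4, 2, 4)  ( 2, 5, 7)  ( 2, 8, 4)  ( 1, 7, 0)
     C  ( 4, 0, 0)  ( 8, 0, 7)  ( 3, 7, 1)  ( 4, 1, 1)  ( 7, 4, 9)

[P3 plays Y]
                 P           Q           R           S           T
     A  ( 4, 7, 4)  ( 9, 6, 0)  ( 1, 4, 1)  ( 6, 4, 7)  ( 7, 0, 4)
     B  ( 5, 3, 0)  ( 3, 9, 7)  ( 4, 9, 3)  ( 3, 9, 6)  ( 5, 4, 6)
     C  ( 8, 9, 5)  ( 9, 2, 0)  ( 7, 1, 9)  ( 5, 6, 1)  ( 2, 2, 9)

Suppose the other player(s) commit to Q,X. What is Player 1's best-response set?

P1 best: {C}

u_1(A vs Q,X) = 0
u_1(B vs Q,X) = 4
u_1(C vs Q,X) = 8
max payoff 8 at {C}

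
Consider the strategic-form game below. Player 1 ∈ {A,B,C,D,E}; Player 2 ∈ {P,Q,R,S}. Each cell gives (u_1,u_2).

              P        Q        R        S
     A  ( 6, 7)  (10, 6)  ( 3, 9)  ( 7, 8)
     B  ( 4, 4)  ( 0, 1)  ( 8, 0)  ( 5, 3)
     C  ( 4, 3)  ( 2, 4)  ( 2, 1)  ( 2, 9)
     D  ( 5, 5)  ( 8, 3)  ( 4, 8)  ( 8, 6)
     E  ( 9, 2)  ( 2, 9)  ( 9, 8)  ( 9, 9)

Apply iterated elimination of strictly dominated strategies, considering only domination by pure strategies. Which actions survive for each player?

P1 drop B (E beats it: P:9>4 Q:2>0 R:9>8 S:9>5)
P1 drop C (A beats it: P:6>4 Q:10>2 R:3>2 S:7>2)
P2 drop P (R beats it: A:9>7 D:8>5 E:8>2)
P1→{A,D,E} P2→{Q,R,S}

Remaining: P1:{A,D,E} P2:{Q,R,S}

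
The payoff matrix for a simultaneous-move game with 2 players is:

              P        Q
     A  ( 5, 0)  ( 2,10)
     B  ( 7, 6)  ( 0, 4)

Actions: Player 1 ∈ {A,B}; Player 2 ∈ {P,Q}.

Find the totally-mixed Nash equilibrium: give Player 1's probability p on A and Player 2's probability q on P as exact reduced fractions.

P1 indiff ⇒ q·5+(1-q)·2 = q·7+(1-q)·0 ⇒ q(-2) = (1-q)(-2) ⇒ q = 1/2
P2 indiff ⇒ p·0+(1-p)·6 = p·10+(1-p)·4 ⇒ p(-10) = (1-p)(-2) ⇒ p = 1/6

P1 mixes 1/6 on A; P2 mixes 1/2 on P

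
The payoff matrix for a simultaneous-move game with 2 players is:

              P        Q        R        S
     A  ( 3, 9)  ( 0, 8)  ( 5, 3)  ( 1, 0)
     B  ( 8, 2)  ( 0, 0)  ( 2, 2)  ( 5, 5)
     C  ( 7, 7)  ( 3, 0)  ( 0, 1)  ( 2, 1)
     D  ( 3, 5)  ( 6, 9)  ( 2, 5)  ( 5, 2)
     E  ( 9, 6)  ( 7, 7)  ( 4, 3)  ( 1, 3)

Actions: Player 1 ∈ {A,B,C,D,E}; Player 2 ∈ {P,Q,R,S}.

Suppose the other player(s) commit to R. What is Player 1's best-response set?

u_1(A vs R) = 5
u_1(B vs R) = 2
u_1(C vs R) = 0
u_1(D vs R) = 2
u_1(E vs R) = 4
max payoff 5 at {A}

argmax u_1 = {A}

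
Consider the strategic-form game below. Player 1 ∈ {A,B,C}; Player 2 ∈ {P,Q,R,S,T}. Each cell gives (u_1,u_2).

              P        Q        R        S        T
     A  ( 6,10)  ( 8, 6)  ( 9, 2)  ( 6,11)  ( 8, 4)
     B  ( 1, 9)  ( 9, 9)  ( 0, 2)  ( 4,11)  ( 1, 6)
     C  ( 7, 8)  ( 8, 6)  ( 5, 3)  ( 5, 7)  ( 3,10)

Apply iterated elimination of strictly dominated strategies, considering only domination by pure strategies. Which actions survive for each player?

P2 drop Q (S beats it: A:11>6 B:11>9 C:7>6)
P1 drop B (A beats it: P:6>1 R:9>0 S:6>4 T:8>1)
P2 drop R (P beats it: A:10>2 C:8>3)
P1→{A,C} P2→{P,S,T}

Remaining: P1:{A,C} P2:{P,S,T}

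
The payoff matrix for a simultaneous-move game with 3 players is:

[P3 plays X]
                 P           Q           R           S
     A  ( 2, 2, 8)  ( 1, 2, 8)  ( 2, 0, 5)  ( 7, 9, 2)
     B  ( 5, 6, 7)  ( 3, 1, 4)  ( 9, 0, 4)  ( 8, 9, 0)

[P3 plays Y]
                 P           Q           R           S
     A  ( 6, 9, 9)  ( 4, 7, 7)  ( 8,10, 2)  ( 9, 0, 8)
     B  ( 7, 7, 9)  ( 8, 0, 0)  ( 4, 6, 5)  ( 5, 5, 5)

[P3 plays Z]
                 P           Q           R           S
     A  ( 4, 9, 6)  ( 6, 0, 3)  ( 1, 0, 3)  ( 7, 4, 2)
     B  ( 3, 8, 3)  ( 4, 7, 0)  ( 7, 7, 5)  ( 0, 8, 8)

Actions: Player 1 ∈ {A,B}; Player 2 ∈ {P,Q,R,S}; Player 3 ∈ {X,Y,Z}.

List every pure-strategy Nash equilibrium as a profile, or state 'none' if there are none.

(A,P,X): not NE [P1→B gives 5>2; P2→S gives 9>2; P3→Y gives 9>8]
(A,P,Y): not NE [P1→B gives 7>6; P2→R gives 10>9]
(A,P,Z): not NE [P3→Y gives 9>6]
(A,Q,X): not NE [P1→B gives 3>1; P2→S gives 9>2]
(A,Q,Y): not NE [P1→B gives 8>4; P2→R gives 10>7; P3→X gives 8>7]
(A,Q,Z): not NE [P2→P gives 9>0; P3→X gives 8>3]
(A,R,X): not NE [P1→B gives 9>2; P2→S gives 9>0]
(A,R,Y): not NE [P3→X gives 5>2]
(A,R,Z): not NE [P1→B gives 7>1; P2→P gives 9>0; P3→X gives 5>3]
(A,S,X): not NE [P1→B gives 8>7; P3→Y gives 8>2]
(A,S,Y): not NE [P2→R gives 10>0]
(A,S,Z): not NE [P2→P gives 9>4; P3→Y gives 8>2]
(B,P,X): not NE [P2→S gives 9>6; P3→Y gives 9>7]
(B,P,Y): NE
(B,P,Z): not NE [P1→A gives 4>3; P3→Y gives 9>3]
(B,Q,X): not NE [P2→S gives 9>1]
(B,Q,Y): not NE [P2→P gives 7>0; P3→X gives 4>0]
(B,Q,Z): not NE [P1→A gives 6>4; P2→S gives 8>7; P3→X gives 4>0]
(B,R,X): not NE [P2→S gives 9>0; P3→Z gives 5>4]
(B,R,Y): not NE [P1→A gives 8>4; P2→P gives 7>6]
(B,R,Z): not NE [P2→S gives 8>7]
(B,S,X): not NE [P3→Z gives 8>0]
(B,S,Y): not NE [P1→A gives 9>5; P2→P gives 7>5; P3→Z gives 8>5]
(B,S,Z): not NE [P1→A gives 7>0]

Nash profiles: (B,P,Y)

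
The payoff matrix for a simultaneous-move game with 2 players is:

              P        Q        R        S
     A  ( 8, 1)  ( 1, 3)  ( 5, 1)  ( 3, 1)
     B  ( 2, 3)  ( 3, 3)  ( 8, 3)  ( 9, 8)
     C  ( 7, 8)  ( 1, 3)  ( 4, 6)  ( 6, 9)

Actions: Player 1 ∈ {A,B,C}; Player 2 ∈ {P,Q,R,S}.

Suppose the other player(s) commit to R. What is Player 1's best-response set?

u_1(A vs R) = 5
u_1(B vs R) = 8
u_1(C vs R) = 4
max payoff 8 at {B}

BR_1 = {B}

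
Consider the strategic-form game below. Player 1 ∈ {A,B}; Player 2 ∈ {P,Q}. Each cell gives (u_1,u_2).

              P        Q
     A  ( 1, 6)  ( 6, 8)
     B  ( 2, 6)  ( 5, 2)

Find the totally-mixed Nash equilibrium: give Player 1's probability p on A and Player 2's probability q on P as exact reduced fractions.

p=2/3, q=1/2

P1 indiff ⇒ q·1+(1-q)·6 = q·2+(1-q)·5 ⇒ q(-1) = (1-q)(-1) ⇒ q = 1/2
P2 indiff ⇒ p·6+(1-p)·6 = p·8+(1-p)·2 ⇒ p(-2) = (1-p)(-4) ⇒ p = 2/3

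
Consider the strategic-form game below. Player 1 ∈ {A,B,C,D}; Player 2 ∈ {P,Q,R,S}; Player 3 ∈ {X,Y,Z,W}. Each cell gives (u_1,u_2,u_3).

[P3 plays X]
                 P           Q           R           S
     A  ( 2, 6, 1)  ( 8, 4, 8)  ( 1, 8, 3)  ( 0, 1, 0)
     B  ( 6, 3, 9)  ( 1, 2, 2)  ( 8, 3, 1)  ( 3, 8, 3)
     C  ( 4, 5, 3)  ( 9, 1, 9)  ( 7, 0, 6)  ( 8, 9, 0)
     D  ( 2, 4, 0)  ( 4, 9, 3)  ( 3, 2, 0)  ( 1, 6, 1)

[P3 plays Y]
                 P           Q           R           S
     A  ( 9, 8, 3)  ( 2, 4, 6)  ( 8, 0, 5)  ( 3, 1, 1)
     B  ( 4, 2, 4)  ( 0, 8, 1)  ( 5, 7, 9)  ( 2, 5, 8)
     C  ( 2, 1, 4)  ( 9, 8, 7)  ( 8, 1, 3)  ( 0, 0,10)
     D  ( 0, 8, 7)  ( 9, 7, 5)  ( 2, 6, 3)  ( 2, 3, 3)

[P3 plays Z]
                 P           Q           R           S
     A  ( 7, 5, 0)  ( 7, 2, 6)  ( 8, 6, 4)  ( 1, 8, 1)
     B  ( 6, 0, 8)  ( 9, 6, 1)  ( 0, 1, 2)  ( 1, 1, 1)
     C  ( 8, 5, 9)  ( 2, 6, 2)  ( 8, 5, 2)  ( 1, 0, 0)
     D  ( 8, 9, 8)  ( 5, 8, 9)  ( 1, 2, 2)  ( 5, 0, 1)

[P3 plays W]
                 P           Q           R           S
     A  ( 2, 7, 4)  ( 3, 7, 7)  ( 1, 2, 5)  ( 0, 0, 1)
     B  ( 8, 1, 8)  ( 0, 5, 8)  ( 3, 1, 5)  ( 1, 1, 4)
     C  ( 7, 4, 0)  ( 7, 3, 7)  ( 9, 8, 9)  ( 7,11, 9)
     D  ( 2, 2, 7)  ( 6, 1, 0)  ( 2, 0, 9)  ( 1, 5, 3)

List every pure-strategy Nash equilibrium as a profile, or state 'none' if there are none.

(A,P,X): not NE [P1→B gives 6>2; P2→R gives 8>6; P3→W gives 4>1]
(A,P,Y): not NE [P3→W gives 4>3]
(A,P,Z): not NE [P1→D gives 8>7; P2→S gives 8>5; P3→W gives 4>0]
(A,P,W): not NE [P1→B gives 8>2]
(A,Q,X): not NE [P1→C gives 9>8; P2→R gives 8>4]
(A,Q,Y): not NE [P1→D gives 9>2; P2→P gives 8>4; P3→X gives 8>6]
(A,Q,Z): not NE [P1→B gives 9>7; P2→S gives 8>2; P3→X gives 8>6]
(A,Q,W): not NE [P1→C gives 7>3; P3→X gives 8>7]
(A,R,X): not NE [P1→B gives 8>1; P3→W gives 5>3]
(A,R,Y): not NE [P2→P gives 8>0]
(A,R,Z): not NE [P2→S gives 8>6; P3→W gives 5>4]
(A,R,W): not NE [P1→C gives 9>1; P2→Q gives 7>2]
(A,S,X): not NE [P1→C gives 8>0; P2→R gives 8>1; P3→W gives 1>0]
(A,S,Y): not NE [P2→P gives 8>1]
(A,S,Z): not NE [P1→D gives 5>1]
(A,S,W): not NE [P1→C gives 7>0; P2→Q gives 7>0]
(B,P,X): not NE [P2→S gives 8>3]
(B,P,Y): not NE [P1→A gives 9>4; P2→Q gives 8>2; P3→X gives 9>4]
(B,P,Z): not NE [P1→D gives 8>6; P2→Q gives 6>0; P3→X gives 9>8]
(B,P,W): not NE [P2→Q gives 5>1; P3→X gives 9>8]
(B,Q,X): not NE [P1→C gives 9>1; P2→S gives 8>2; P3→W gives 8>2]
(B,Q,Y): not NE [P1→D gives 9>0; P3→W gives 8>1]
(B,Q,Z): not NE [P3→W gives 8>1]
(B,Q,W): not NE [P1→C gives 7>0]
(B,R,X): not NE [P2→S gives 8>3; P3→Y gives 9>1]
(B,R,Y): not NE [P1→C gives 8>5; P2→Q gives 8>7]
(B,R,Z): not NE [P1→C gives 8>0; P2→Q gives 6>1; P3→Y gives 9>2]
(B,R,W): not NE [P1→C gives 9>3; P2→Q gives 5>1; P3→Y gives 9>5]
(B,S,X): not NE [P1→C gives 8>3; P3→Y gives 8>3]
(B,S,Y): not NE [P1→A gives 3>2; P2→Q gives 8>5]
(B,S,Z): not NE [P1→D gives 5>1; P2→Q gives 6>1; P3→Y gives 8>1]
(B,S,W): not NE [P1→C gives 7>1; P2→Q gives 5>1; P3→Y gives 8>4]
(C,P,X): not NE [P1→B gives 6>4; P2→S gives 9>5; P3→Z gives 9>3]
(C,P,Y): not NE [P1→A gives 9>2; P2→Q gives 8>1; P3→Z gives 9>4]
(C,P,Z): not NE [P2→Q gives 6>5]
(C,P,W): not NE [P1→B gives 8>7; P2→S gives 11>4; P3→Z gives 9>0]
(C,Q,X): not NE [P2→S gives 9>1]
(C,Q,Y): not NE [P3→X gives 9>7]
(C,Q,Z): not NE [P1→B gives 9>2; P3→X gives 9>2]
(C,Q,W): not NE [P2→S gives 11>3; P3→X gives 9>7]
(C,R,X): not NE [P1→B gives 8>7; P2→S gives 9>0; P3→W gives 9>6]
(C,R,Y): not NE [P2→Q gives 8>1; P3→W gives 9>3]
(C,R,Z): not NE [P2→Q gives 6>5; P3→W gives 9>2]
(C,R,W): not NE [P2→S gives 11>8]
(C,S,X): not NE [P3→Y gives 10>0]
(C,S,Y): not NE [P1→A gives 3>0; P2→Q gives 8>0]
(C,S,Z): not NE [P1→D gives 5>1; P2→Q gives 6>0; P3→Y gives 10>0]
(C,S,W): not NE [P3→Y gives 10>9]
(D,P,X): not NE [P1→B gives 6>2; P2→Q gives 9>4; P3→Z gives 8>0]
(D,P,Y): not NE [P1→A gives 9>0; P3→Z gives 8>7]
(D,P,Z): NE
(D,P,W): not NE [P1→B gives 8>2; P2→S gives 5>2; P3→Z gives 8>7]
(D,Q,X): not NE [P1→C gives 9>4; P3→Z gives 9>3]
(D,Q,Y): not NE [P2→P gives 8>7; P3→Z gives 9>5]
(D,Q,Z): not NE [P1→B gives 9>5; P2→P gives 9>8]
(D,Q,W): not NE [P1→C gives 7>6; P2→S gives 5>1; P3→Z gives 9>0]
(D,R,X): not NE [P1→B gives 8>3; P2→Q gives 9>2; P3→W gives 9>0]
(D,R,Y): not NE [P1→C gives 8>2; P2→P gives 8>6; P3→W gives 9>3]
(D,R,Z): not NE [P1→C gives 8>1; P2→P gives 9>2; P3→W gives 9>2]
(D,R,W): not NE [P1→C gives 9>2; P2→S gives 5>0]
(D,S,X): not NE [P1→C gives 8>1; P2→Q gives 9>6; P3→W gives 3>1]
(D,S,Y): not NE [P1→A gives 3>2; P2→P gives 8>3]
(D,S,Z): not NE [P2→P gives 9>0; P3→W gives 3>1]
(D,S,W): not NE [P1→C gives 7>1]

NE set: (D,P,Z)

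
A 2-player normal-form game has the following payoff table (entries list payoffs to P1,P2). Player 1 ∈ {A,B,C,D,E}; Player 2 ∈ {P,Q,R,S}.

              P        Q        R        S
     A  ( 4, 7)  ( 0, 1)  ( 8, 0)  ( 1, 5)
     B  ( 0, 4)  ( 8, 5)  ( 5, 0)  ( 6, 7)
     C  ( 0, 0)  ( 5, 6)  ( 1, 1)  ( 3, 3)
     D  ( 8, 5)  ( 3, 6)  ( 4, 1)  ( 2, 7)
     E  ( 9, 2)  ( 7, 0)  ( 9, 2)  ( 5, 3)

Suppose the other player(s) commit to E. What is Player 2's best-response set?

u_2(P vs E) = 2
u_2(Q vs E) = 0
u_2(R vs E) = 2
u_2(S vs E) = 3
max payoff 3 at {S}

P2 best: {S}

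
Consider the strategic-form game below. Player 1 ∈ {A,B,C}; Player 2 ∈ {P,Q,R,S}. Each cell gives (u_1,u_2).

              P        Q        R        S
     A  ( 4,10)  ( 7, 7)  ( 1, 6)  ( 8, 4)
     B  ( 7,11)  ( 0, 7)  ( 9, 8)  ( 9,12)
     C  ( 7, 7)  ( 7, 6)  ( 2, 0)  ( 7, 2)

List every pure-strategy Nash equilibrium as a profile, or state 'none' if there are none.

(A,P): not NE [P1→C gives 7>4]
(A,Q): not NE [P2→P gives 10>7]
(A,R): not NE [P1→B gives 9>1; P2→P gives 10>6]
(A,S): not NE [P1→B gives 9>8; P2→P gives 10>4]
(B,P): not NE [P2→S gives 12>11]
(B,Q): not NE [P1→C gives 7>0; P2→S gives 12>7]
(B,R): not NE [P2→S gives 12>8]
(B,S): NE
(C,P): NE
(C,Q): not NE [P2→P gives 7>6]
(C,R): not NE [P1→B gives 9>2; P2→P gives 7>0]
(C,S): not NE [P1→B gives 9>7; P2→P gives 7>2]

Nash profiles: (B,S), (C,P)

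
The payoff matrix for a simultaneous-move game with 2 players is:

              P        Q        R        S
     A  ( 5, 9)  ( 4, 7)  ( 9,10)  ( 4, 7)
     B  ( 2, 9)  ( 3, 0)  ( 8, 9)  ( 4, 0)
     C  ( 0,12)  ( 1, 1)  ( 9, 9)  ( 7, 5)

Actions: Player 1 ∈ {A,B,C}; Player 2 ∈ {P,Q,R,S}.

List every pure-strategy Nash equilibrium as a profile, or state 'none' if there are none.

Nash profiles: (A,R)

(A,P): not NE [P2→R gives 10>9]
(A,Q): not NE [P2→R gives 10>7]
(A,R): NE
(A,S): not NE [P1→C gives 7>4; P2→R gives 10>7]
(B,P): not NE [P1→A gives 5>2]
(B,Q): not NE [P1→A gives 4>3; P2→R gives 9>0]
(B,R): not NE [P1→C gives 9>8]
(B,S): not NE [P1→C gives 7>4; P2→R gives 9>0]
(C,P): not NE [P1→A gives 5>0]
(C,Q): not NE [P1→A gives 4>1; P2→P gives 12>1]
(C,R): not NE [P2→P gives 12>9]
(C,S): not NE [P2→P gives 12>5]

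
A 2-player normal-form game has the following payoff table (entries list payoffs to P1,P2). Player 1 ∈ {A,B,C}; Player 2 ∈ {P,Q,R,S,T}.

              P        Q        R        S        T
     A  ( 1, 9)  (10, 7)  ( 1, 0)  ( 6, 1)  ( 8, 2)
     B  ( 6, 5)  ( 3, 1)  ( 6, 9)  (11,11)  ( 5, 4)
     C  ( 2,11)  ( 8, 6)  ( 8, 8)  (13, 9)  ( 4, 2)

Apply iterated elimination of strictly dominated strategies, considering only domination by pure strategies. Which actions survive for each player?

P2 drop Q (P beats it: A:9>7 B:5>1 C:11>6)
P2 drop R (S beats it: A:1>0 B:11>9 C:9>8)
P2 drop T (P beats it: A:9>2 B:5>4 C:11>2)
P1 drop A (B beats it: P:6>1 S:11>6)
P1→{B,C} P2→{P,S}

IESDS → P1:{B,C} P2:{P,S}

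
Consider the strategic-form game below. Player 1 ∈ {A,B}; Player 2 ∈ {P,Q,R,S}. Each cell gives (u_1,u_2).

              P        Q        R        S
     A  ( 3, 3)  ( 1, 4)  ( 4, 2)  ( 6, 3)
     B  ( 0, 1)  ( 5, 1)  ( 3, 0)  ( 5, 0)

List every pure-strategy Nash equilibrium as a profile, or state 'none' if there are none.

PSNE = {(B,Q)}

(A,P): not NE [P2→Q gives 4>3]
(A,Q): not NE [P1→B gives 5>1]
(A,R): not NE [P2→Q gives 4>2]
(A,S): not NE [P2→Q gives 4>3]
(B,P): not NE [P1→A gives 3>0]
(B,Q): NE
(B,R): not NE [P1→A gives 4>3; P2→Q gives 1>0]
(B,S): not NE [P1→A gives 6>5; P2→Q gives 1>0]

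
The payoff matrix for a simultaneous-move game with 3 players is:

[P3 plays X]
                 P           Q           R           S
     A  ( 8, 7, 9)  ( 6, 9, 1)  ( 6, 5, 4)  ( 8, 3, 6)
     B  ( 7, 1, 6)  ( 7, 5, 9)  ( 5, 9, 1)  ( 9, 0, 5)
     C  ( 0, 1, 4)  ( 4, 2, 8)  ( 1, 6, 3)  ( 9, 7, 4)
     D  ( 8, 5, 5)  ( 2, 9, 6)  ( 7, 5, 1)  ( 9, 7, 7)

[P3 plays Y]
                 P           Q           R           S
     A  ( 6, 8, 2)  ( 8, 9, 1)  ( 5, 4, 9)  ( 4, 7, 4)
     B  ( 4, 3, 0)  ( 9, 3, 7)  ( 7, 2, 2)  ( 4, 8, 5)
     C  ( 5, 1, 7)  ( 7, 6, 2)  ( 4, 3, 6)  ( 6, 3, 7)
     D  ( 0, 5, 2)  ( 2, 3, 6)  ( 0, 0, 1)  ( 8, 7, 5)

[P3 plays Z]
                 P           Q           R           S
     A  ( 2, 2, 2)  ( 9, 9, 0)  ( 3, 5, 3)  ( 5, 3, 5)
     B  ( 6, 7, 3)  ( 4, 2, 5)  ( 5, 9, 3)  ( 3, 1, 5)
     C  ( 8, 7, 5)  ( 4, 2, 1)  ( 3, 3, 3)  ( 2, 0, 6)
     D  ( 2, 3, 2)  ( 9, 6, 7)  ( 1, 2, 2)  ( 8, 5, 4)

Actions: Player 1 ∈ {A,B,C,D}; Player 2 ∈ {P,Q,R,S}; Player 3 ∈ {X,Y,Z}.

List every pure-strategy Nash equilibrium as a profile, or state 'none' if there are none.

(A,P,X): not NE [P2→Q gives 9>7]
(A,P,Y): not NE [P2→Q gives 9>8; P3→X gives 9>2]
(A,P,Z): not NE [P1→C gives 8>2; P2→Q gives 9>2; P3→X gives 9>2]
(A,Q,X): not NE [P1→B gives 7>6]
(A,Q,Y): not NE [P1→B gives 9>8]
(A,Q,Z): not NE [P3→Y gives 1>0]
(A,R,X): not NE [P1→D gives 7>6; P2→Q gives 9>5; P3→Y gives 9>4]
(A,R,Y): not NE [P1→B gives 7>5; P2→Q gives 9>4]
(A,R,Z): not NE [P1→B gives 5>3; P2→Q gives 9>5; P3→Y gives 9>3]
(A,S,X): not NE [P1→D gives 9>8; P2→Q gives 9>3]
(A,S,Y): not NE [P1→D gives 8>4; P2→Q gives 9>7; P3→X gives 6>4]
(A,S,Z): not NE [P1→D gives 8>5; P2→Q gives 9>3; P3→X gives 6>5]
(B,P,X): not NE [P1→D gives 8>7; P2→R gives 9>1]
(B,P,Y): not NE [P1→A gives 6>4; P2→S gives 8>3; P3→X gives 6>0]
(B,P,Z): not NE [P1→C gives 8>6; P2→R gives 9>7; P3→X gives 6>3]
(B,Q,X): not NE [P2→R gives 9>5]
(B,Q,Y): not NE [P2→S gives 8>3; P3→X gives 9>7]
(B,Q,Z): not NE [P1→D gives 9>4; P2→R gives 9>2; P3→X gives 9>5]
(B,R,X): not NE [P1→D gives 7>5; P3→Z gives 3>1]
(B,R,Y): not NE [P2→S gives 8>2; P3→Z gives 3>2]
(B,R,Z): NE
(B,S,X): not NE [P2→R gives 9>0]
(B,S,Y): not NE [P1→D gives 8>4]
(B,S,Z): not NE [P1→D gives 8>3; P2→R gives 9>1]
(C,P,X): not NE [P1→D gives 8>0; P2→S gives 7>1; P3→Y gives 7>4]
(C,P,Y): not NE [P1→A gives 6>5; P2→Q gives 6>1]
(C,P,Z): not NE [P3→Y gives 7>5]
(C,Q,X): not NE [P1→B gives 7>4; P2→S gives 7>2]
(C,Q,Y): not NE [P1→B gives 9>7; P3→X gives 8>2]
(C,Q,Z): not NE [P1→D gives 9>4; P2→P gives 7>2; P3→X gives 8>1]
(C,R,X): not NE [P1→D gives 7>1; P2→S gives 7>6; P3→Y gives 6>3]
(C,R,Y): not NE [P1→B gives 7>4; P2→Q gives 6>3]
(C,R,Z): not NE [P1→B gives 5>3; P2→P gives 7>3; P3→Y gives 6>3]
(C,S,X): not NE [P3→Y gives 7>4]
(C,S,Y): not NE [P1→D gives 8>6; P2→Q gives 6>3]
(C,S,Z): not NE [P1→D gives 8>2; P2→P gives 7>0; P3→Y gives 7>6]
(D,P,X): not NE [P2→Q gives 9>5]
(D,P,Y): not NE [P1→A gives 6>0; P2→S gives 7>5; P3→X gives 5>2]
(D,P,Z): not NE [P1→C gives 8>2; P2→Q gives 6>3; P3→X gives 5>2]
(D,Q,X): not NE [P1→B gives 7>2; P3→Z gives 7>6]
(D,Q,Y): not NE [P1→B gives 9>2; P2→S gives 7>3; P3→Z gives 7>6]
(D,Q,Z): NE
(D,R,X): not NE [P2→Q gives 9>5; P3→Z gives 2>1]
(D,R,Y): not NE [P1→B gives 7>0; P2→S gives 7>0; P3→Z gives 2>1]
(D,R,Z): not NE [P1→B gives 5>1; P2→Q gives 6>2]
(D,S,X): not NE [P2→Q gives 9>7]
(D,S,Y): not NE [P3→X gives 7>5]
(D,S,Z): not NE [P2→Q gives 6>5; P3→X gives 7>4]

PSNE = {(B,R,Z), (D,Q,Z)}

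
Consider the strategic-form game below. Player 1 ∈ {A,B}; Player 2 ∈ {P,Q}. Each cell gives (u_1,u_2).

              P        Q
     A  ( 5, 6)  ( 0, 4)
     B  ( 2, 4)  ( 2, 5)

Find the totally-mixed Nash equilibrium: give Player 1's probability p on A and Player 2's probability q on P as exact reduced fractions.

P1 indiff ⇒ q·5+(1-q)·0 = q·2+(1-q)·2 ⇒ q(3) = (1-q)(2) ⇒ q = 2/5
P2 indiff ⇒ p·6+(1-p)·4 = p·4+(1-p)·5 ⇒ p(2) = (1-p)(1) ⇒ p = 1/3

(p,q) = (1/3, 2/5)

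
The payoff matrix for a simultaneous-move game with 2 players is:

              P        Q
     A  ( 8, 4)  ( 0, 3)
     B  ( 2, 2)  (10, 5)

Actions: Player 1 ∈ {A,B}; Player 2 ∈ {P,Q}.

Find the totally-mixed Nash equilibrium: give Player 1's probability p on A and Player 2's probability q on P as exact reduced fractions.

P1 mixes 3/4 on A; P2 mixes 5/8 on P

P1 indiff ⇒ q·8+(1-q)·0 = q·2+(1-q)·10 ⇒ q(6) = (1-q)(10) ⇒ q = 5/8
P2 indiff ⇒ p·4+(1-p)·2 = p·3+(1-p)·5 ⇒ p(1) = (1-p)(3) ⇒ p = 3/4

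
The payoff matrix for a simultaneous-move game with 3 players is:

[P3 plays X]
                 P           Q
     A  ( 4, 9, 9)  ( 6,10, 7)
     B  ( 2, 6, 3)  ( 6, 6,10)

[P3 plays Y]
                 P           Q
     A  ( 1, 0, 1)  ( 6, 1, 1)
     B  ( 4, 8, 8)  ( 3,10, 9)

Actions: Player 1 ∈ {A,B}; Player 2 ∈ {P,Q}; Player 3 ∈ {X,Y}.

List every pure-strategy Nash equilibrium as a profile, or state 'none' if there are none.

PSNE = {(A,Q,X), (B,Q,X)}

(A,P,X): not NE [P2→Q gives 10>9]
(A,P,Y): not NE [P1→B gives 4>1; P2→Q gives 1>0; P3→X gives 9>1]
(A,Q,X): NE
(A,Q,Y): not NE [P3→X gives 7>1]
(B,P,X): not NE [P1→A gives 4>2; P3→Y gives 8>3]
(B,P,Y): not NE [P2→Q gives 10>8]
(B,Q,X): NE
(B,Q,Y): not NE [P1→A gives 6>3; P3→X gives 10>9]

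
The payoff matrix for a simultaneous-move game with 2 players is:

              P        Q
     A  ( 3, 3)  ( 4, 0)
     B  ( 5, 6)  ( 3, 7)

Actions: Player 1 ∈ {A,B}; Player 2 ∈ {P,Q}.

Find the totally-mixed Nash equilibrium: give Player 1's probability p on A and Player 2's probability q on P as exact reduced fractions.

P1 indiff ⇒ q·3+(1-q)·4 = q·5+(1-q)·3 ⇒ q(-2) = (1-q)(-1) ⇒ q = 1/3
P2 indiff ⇒ p·3+(1-p)·6 = p·0+(1-p)·7 ⇒ p(3) = (1-p)(1) ⇒ p = 1/4

p=1/4, q=1/3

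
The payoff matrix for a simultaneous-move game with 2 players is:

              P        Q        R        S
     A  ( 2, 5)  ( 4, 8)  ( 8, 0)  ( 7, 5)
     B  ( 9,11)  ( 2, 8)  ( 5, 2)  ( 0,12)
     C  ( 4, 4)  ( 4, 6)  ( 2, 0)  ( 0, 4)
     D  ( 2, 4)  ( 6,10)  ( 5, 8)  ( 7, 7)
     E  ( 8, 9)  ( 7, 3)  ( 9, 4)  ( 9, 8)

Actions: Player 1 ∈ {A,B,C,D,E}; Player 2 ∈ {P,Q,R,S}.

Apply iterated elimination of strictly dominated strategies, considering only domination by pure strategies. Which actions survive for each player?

Remaining: P1:{B,E} P2:{P,S}

P1 drop A (E beats it: P:8>2 Q:7>4 R:9>8 S:9>7)
P1 drop C (E beats it: P:8>4 Q:7>4 R:9>2 S:9>0)
P1 drop D (E beats it: P:8>2 Q:7>6 R:9>5 S:9>7)
P2 drop Q (P beats it: B:11>8 E:9>3)
P2 drop R (P beats it: B:11>2 E:9>4)
P1→{B,E} P2→{P,S}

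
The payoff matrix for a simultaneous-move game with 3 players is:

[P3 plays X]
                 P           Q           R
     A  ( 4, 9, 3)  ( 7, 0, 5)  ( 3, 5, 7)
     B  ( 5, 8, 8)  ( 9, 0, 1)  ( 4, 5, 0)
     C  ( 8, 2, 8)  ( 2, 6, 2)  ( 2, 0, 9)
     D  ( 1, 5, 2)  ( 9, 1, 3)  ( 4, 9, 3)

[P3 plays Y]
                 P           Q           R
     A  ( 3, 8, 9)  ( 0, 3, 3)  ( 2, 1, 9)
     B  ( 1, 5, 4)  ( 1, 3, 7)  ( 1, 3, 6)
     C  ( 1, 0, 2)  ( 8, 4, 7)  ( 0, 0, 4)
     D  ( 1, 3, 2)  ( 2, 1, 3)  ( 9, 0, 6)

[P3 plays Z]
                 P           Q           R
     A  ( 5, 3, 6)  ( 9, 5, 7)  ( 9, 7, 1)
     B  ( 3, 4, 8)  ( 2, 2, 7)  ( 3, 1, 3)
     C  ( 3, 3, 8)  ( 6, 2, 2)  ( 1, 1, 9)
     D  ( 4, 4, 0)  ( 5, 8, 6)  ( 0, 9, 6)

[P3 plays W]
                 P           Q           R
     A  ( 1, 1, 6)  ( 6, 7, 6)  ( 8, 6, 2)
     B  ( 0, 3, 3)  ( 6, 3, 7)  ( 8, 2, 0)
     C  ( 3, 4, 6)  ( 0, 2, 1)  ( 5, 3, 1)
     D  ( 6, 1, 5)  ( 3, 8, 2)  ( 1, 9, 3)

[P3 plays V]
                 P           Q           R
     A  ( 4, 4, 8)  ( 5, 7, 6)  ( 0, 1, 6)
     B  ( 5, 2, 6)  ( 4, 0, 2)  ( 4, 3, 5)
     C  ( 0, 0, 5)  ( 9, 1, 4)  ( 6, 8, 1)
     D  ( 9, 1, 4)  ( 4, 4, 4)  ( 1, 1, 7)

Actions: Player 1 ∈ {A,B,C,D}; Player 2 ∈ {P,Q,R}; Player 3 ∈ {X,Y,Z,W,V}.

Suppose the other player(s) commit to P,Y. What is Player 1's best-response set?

u_1(A vs P,Y) = 3
u_1(B vs P,Y) = 1
u_1(C vs P,Y) = 1
u_1(D vs P,Y) = 1
max payoff 3 at {A}

P1 best: {A}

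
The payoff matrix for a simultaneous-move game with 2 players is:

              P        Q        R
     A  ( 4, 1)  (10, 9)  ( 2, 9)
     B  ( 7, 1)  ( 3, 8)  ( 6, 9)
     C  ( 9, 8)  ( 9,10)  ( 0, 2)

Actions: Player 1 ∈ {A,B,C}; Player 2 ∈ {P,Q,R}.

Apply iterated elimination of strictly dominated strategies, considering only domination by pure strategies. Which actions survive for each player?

Survivors P1:{A,B} P2:{Q,R}

P2 drop P (Q beats it: A:9>1 B:8>1 C:10>8)
P1 drop C (A beats it: Q:10>9 R:2>0)
P1→{A,B} P2→{Q,R}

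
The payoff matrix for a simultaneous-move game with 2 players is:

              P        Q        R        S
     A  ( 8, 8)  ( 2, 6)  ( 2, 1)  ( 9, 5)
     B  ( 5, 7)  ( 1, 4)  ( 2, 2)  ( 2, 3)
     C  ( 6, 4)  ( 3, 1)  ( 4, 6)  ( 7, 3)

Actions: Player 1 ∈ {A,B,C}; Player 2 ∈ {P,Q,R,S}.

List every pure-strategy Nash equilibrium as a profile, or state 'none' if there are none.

(A,P): NE
(A,Q): not NE [P1→C gives 3>2; P2→P gives 8>6]
(A,R): not NE [P1→C gives 4>2; P2→P gives 8>1]
(A,S): not NE [P2→P gives 8>5]
(B,P): not NE [P1→A gives 8>5]
(B,Q): not NE [P1→C gives 3>1; P2→P gives 7>4]
(B,R): not NE [P1→C gives 4>2; P2→P gives 7>2]
(B,S): not NE [P1→A gives 9>2; P2→P gives 7>3]
(C,P): not NE [P1→A gives 8>6; P2→R gives 6>4]
(C,Q): not NE [P2→R gives 6>1]
(C,R): NE
(C,S): not NE [P1→A gives 9>7; P2→R gives 6>3]

PSNE = {(A,P), (C,R)}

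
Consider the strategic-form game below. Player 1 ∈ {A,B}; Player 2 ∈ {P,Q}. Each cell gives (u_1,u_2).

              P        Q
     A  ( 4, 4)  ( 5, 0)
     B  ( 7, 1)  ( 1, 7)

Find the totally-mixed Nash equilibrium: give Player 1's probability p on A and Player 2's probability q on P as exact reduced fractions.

P1 indiff ⇒ q·4+(1-q)·5 = q·7+(1-q)·1 ⇒ q(-3) = (1-q)(-4) ⇒ q = 4/7
P2 indiff ⇒ p·4+(1-p)·1 = p·0+(1-p)·7 ⇒ p(4) = (1-p)(6) ⇒ p = 3/5

P1 mixes 3/5 on A; P2 mixes 4/7 on P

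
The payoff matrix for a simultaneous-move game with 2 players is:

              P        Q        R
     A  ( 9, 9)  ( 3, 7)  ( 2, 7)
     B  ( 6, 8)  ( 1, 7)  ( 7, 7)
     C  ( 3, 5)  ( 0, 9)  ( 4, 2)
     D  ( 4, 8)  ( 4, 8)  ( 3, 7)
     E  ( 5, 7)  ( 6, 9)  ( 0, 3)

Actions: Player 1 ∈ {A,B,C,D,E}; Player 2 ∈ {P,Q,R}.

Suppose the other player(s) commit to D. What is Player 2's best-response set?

u_2(P vs D) = 8
u_2(Q vs D) = 8
u_2(R vs D) = 7
max payoff 8 at {P,Q}

argmax u_2 = {P,Q}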